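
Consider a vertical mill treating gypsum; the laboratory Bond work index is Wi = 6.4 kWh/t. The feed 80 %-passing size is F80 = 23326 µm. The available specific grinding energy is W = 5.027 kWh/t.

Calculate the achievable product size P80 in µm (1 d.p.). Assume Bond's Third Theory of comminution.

P80 = 138.1 µm

Bond: W = 10·Wi·(1/√P80 − 1/√F80)
P80^-0.5 = F80^-0.5 + W/(10 Wi)
  = 5.0270/(10·6.4) + 1/√23326 = 0.078547 + 0.006548 = 0.085094
P80 = (1/0.085094)² = 11.7516² = 138.10 µm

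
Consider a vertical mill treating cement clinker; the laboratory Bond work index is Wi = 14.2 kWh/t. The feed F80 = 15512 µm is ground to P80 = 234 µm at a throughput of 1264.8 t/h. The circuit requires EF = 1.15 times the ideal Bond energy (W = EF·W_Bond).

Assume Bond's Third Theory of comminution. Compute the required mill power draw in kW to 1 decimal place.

P = 11843.7 kW

W_Bond = 10·Wi·(1/√P₈₀ − 1/√F₈₀)
W = 10·14.2·(1/√234 − 1/√15512) = 10·14.2·(0.057343) = 8.1427 kWh/t
With EF = 1.15: W = 8.1427·1.15 = 9.3641 kWh/t
P_mill = W·ṁ = 9.3641·1264.8 = 11843.7 kW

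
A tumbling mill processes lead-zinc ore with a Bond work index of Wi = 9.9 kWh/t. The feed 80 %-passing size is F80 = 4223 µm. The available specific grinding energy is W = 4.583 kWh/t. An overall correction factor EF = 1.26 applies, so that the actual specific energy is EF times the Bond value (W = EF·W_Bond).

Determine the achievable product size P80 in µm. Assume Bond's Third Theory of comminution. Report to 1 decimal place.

P80 = 368.0 µm

Bond:  W = 10 Wi (1/√P − 1/√F)
W_Bond = W / EF = 4.583 / 1.26 = 3.6373 kWh/t
P80^-0.5 = F80^-0.5 + W_Bond/(10 Wi)
  = 3.6373/(10·9.9) + 1/√4223 = 0.036740 + 0.015388 = 0.052129
P80 = (1/0.052129)² = 19.1833² = 368.00 µm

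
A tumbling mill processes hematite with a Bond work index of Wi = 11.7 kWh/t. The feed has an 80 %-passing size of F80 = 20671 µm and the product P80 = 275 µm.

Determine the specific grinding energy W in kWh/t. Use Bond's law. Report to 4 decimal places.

W = 6.2416 kWh/t

Bond:  W = 10 Wi (1/√P − 1/√F)
1/√275 = 0.060302;  1/√20671 = 0.006955
W = 10·11.7·(0.060302 − 0.006955) = 6.2416 kWh/t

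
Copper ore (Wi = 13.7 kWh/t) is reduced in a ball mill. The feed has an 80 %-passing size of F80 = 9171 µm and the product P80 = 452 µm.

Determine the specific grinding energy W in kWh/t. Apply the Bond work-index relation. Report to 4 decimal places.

W = 5.0134 kWh/t

W = 10 Wi (P80^-0.5 − F80^-0.5)
1/√452 = 0.047036;  1/√9171 = 0.010442
W = 10·13.7·(0.047036 − 0.010442) = 5.0134 kWh/t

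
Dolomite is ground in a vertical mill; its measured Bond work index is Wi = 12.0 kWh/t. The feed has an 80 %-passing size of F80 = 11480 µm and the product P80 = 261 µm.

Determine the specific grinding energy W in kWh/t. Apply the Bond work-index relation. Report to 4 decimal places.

W = 10 Wi (1/√P80 − 1/√F80)  [Bond]
1/√261 = 0.061898;  1/√11480 = 0.009333
W = 10·12.0·(0.061898 − 0.009333) = 6.3078 kWh/t

W = 6.3078 kWh/t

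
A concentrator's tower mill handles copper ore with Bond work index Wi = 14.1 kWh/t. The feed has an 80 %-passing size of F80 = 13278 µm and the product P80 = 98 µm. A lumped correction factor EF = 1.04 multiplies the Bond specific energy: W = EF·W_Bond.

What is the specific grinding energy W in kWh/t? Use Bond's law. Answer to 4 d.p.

W = 10 Wi (1/√P80 − 1/√F80)  [Bond]
1/√98 = 0.101015;  1/√13278 = 0.008678
W = 10·14.1·(0.101015 − 0.008678) = 13.0195 kWh/t
W_actual = 1.04 × 13.0195 = 13.5403 kWh/t

W = 13.5403 kWh/t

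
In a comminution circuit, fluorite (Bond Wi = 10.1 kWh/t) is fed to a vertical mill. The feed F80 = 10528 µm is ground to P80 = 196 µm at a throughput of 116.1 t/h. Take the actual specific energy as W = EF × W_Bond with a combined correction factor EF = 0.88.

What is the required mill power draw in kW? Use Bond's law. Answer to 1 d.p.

Bond: W = 10·Wi·(1/√P80 − 1/√F80)
W = 10·10.1·(1/√196 − 1/√10528) = 10·10.1·(0.061683) = 6.2299 kWh/t
With EF = 0.88: W = 6.2299·0.88 = 5.4823 kWh/t
P_mill = W·ṁ = 5.4823·116.1 = 636.5 kW

P = 636.5 kW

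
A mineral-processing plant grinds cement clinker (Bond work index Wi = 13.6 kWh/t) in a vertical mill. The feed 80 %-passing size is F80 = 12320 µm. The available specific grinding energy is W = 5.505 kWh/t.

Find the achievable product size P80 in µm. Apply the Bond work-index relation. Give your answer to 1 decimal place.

P80 = 408.3 µm

W = 10·Wi·[P80^(−½) − F80^(−½)]
⇒ 1/√P80 = W/(10·Wi) + 1/√F80
  = 5.5050/(10·13.6) + 1/√12320 = 0.040478 + 0.009009 = 0.049487
P80 = (1/0.049487)² = 20.2072² = 408.33 µm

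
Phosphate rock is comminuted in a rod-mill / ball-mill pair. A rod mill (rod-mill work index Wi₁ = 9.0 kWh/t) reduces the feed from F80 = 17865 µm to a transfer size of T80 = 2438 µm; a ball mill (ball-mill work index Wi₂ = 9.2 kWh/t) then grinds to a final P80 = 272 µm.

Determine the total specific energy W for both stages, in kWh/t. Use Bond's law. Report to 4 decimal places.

W = 10 Wi / √P80 − 10 Wi / √F80
Stage 1 (17865→2438 µm, Wi₁=9.0): W₁ = 10·9.0·(0.020253 − 0.007482) = 1.1494 kWh/t
Stage 2 (2438→272 µm, Wi₂=9.2): W₂ = 10·9.2·(0.060634 − 0.020253) = 3.7151 kWh/t
W = W₁ + W₂ = 1.1494 + 3.7151 = 4.8645 kWh/t

W = 4.8645 kWh/t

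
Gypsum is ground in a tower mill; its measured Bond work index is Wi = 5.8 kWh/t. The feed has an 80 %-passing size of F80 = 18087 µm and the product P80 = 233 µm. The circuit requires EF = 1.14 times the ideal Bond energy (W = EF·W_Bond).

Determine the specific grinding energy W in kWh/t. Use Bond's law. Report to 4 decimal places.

W = 10 Wi (1/√P80 − 1/√F80)  [Bond]
1/√233 = 0.065512;  1/√18087 = 0.007436
W = 10·5.8·(0.065512 − 0.007436) = 3.3684 kWh/t
Apply correction: 3.3684 × 1.14 = 3.8400 kWh/t

W = 3.8400 kWh/t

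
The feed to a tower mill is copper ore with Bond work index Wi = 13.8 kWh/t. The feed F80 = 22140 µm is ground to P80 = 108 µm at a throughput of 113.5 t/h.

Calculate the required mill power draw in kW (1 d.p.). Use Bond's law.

P = 1401.9 kW

Bond:  W = 10 Wi (1/√P − 1/√F)
W = 10·13.8·(1/√108 − 1/√22140) = 10·13.8·(0.089504) = 12.3516 kWh/t
P_mill = W·ṁ = 12.3516·113.5 = 1401.9 kW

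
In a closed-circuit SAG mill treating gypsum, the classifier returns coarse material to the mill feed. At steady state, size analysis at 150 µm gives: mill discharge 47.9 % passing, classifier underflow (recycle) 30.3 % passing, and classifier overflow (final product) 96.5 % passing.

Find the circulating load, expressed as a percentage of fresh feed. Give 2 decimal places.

CL = 276.14 %

Balance %-passing 150 µm (r = R/F):
r = (o − d)/(d − u)
r = (96.5 − 47.9)/(47.9 − 30.3) = 48.6/17.6 = 2.7614
CL = 100·r = 276.14 %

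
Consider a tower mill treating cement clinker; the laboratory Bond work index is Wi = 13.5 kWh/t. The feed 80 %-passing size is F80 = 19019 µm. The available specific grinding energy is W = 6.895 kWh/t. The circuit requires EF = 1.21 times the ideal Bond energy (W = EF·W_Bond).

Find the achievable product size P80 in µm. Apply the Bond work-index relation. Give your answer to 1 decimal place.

W = 10·Wi·(P80^(-½) − F80^(-½))
W_Bond = W / EF = 6.895 / 1.21 = 5.6983 kWh/t
P80^(−½) = W_Bond/(10 Wi) + F80^(−½)
  = 5.6983/(10·13.5) + 1/√19019 = 0.042210 + 0.007251 = 0.049461
P80 = (1/0.049461)² = 20.2179² = 408.76 µm

P80 = 408.8 µm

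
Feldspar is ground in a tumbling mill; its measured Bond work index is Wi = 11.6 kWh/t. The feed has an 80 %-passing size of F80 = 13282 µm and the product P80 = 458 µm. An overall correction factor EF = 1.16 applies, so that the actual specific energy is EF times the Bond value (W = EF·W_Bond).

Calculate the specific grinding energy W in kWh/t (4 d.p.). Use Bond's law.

W = 10·Wi·[P80^(−½) − F80^(−½)]
1/√458 = 0.046727;  1/√13282 = 0.008677
W = 10·11.6·(0.046727 − 0.008677) = 4.4138 kWh/t
W_actual = 1.16 × 4.4138 = 5.1200 kWh/t

W = 5.1200 kWh/t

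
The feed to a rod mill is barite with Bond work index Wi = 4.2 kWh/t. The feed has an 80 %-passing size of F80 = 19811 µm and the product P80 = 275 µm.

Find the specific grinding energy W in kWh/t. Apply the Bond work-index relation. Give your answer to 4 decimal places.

W = 2.2343 kWh/t

W = 10 Wi (P80^-0.5 − F80^-0.5)
1/√275 = 0.060302;  1/√19811 = 0.007105
W = 10·4.2·(0.060302 − 0.007105) = 2.2343 kWh/t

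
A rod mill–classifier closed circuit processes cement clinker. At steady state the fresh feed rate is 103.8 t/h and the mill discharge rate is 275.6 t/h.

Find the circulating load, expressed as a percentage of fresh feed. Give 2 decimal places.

Steady state: M = F + R.
R = M − F = 275.6 − 103.8 = 171.8 t/h
CL = 100·R/F = 100·171.8/103.8 = 165.51 %

CL = 165.51 %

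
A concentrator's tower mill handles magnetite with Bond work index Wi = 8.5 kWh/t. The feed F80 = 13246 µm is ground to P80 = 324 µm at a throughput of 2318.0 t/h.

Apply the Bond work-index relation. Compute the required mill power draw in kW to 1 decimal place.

W = 10·Wi·[P80^(−½) − F80^(−½)]
W = 10·8.5·(1/√324 − 1/√13246) = 10·8.5·(0.046867) = 3.9837 kWh/t
P = W·T = 3.9837·2318.0 = 9234.2 kW

P = 9234.2 kW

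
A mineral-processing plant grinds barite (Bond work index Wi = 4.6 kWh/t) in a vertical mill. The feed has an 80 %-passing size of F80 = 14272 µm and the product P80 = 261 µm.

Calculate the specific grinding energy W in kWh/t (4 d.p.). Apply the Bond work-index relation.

W = 2.4623 kWh/t

W = 10 Wi (P80^-0.5 − F80^-0.5)
1/√261 = 0.061898;  1/√14272 = 0.008371
W = 10·4.6·(0.061898 − 0.008371) = 2.4623 kWh/t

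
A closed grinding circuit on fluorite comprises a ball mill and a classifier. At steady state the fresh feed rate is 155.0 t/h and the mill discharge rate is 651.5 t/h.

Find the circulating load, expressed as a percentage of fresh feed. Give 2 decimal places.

CL = 320.32 %

M = F + R at steady state, so:
R = M − F = 651.5 − 155.0 = 496.5 t/h
CL = 100·R/F = 100·496.5/155.0 = 320.32 %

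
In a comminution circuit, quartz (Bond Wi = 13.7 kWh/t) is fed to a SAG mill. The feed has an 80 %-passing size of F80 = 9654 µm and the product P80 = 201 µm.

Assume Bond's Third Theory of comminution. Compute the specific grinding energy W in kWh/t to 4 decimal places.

W = 8.2689 kWh/t

Bond: W = 10·Wi·(1/√P80 − 1/√F80)
1/√201 = 0.070535;  1/√9654 = 0.010178
W = 10·13.7·(0.070535 − 0.010178) = 8.2689 kWh/t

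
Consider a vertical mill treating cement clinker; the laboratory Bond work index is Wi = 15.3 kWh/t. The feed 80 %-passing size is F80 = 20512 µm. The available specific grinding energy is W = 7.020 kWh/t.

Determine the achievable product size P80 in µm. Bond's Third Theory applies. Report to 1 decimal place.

Bond: W = 10·Wi·(1/√P80 − 1/√F80)
P80^-0.5 = F80^-0.5 + W/(10 Wi)
  = 7.0200/(10·15.3) + 1/√20512 = 0.045882 + 0.006982 = 0.052865
P80 = (1/0.052865)² = 18.9162² = 357.82 µm

P80 = 357.8 µm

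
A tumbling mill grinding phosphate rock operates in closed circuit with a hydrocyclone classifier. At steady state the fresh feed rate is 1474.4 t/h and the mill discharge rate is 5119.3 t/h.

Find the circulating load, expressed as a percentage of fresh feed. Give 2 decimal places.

CL = 247.21 %

M = F + R at steady state, so:
R = M − F = 5119.3 − 1474.4 = 3644.9 t/h
CL = 100·R/F = 100·3644.9/1474.4 = 247.21 %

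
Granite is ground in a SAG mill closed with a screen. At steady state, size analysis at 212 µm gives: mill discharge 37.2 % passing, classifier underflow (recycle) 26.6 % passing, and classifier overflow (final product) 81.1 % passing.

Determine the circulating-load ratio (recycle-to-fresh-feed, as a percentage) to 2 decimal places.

Two-product formula at 212 µm:
(1+r)·d = r·u + o ⇒ r = (o−d)/(d−u)
r = (81.1 − 37.2)/(37.2 − 26.6) = 43.9/10.6 = 4.1415
CL = 100·r = 414.15 %

CL = 414.15 %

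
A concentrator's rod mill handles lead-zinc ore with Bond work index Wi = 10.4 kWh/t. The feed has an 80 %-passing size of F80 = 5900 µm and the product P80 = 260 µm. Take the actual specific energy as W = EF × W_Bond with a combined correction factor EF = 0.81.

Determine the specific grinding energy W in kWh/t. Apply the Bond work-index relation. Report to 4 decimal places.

W = 4.1276 kWh/t

Bond:  W = 10 Wi (1/√P − 1/√F)
1/√260 = 0.062017;  1/√5900 = 0.013019
W = 10·10.4·(0.062017 − 0.013019) = 5.0958 kWh/t
W_actual = 0.81 × 5.0958 = 4.1276 kWh/t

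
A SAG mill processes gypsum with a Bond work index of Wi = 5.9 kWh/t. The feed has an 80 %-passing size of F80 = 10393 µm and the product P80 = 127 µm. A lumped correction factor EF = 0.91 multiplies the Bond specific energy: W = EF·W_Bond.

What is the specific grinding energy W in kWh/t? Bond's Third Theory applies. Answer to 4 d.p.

W = 10 Wi / √P80 − 10 Wi / √F80
1/√127 = 0.088736;  1/√10393 = 0.009809
W = 10·5.9·(0.088736 − 0.009809) = 4.6567 kWh/t
Apply correction: 4.6567 × 0.91 = 4.2376 kWh/t

W = 4.2376 kWh/t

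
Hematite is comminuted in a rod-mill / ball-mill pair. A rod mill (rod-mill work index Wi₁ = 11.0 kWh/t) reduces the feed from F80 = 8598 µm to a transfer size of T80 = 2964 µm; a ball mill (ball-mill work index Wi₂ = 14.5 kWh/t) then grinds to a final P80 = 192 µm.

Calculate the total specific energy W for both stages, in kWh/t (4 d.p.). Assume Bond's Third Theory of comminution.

Bond: W = 10·Wi·(1/√P80 − 1/√F80)
Stage 1 (8598→2964 µm, Wi₁=11.0): W₁ = 10·11.0·(0.018368 − 0.010785) = 0.8342 kWh/t
Stage 2 (2964→192 µm, Wi₂=14.5): W₂ = 10·14.5·(0.072169 − 0.018368) = 7.8011 kWh/t
W = W₁ + W₂ = 0.8342 + 7.8011 = 8.6353 kWh/t

W = 8.6353 kWh/t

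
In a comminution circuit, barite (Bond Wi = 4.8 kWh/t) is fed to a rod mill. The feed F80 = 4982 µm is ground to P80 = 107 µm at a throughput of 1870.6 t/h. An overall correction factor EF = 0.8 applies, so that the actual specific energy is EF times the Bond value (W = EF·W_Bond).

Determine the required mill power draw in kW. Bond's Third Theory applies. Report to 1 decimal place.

P = 5926.5 kW

W = 10 Wi / √P80 − 10 Wi / √F80
W = 10·4.8·(1/√107 − 1/√4982) = 10·4.8·(0.082506) = 3.9603 kWh/t
Apply correction: 3.9603 × 0.8 = 3.1682 kWh/t
P = W·T = 3.1682·1870.6 = 5926.5 kW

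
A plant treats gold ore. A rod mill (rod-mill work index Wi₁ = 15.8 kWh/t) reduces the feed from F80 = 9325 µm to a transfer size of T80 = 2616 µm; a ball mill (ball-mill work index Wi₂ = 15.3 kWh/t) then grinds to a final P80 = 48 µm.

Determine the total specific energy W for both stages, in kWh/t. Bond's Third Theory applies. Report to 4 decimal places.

W_Bond = 10·Wi·(1/√P₈₀ − 1/√F₈₀)
Stage 1 (9325→2616 µm, Wi₁=15.8): W₁ = 10·15.8·(0.019552 − 0.010356) = 1.4530 kWh/t
Stage 2 (2616→48 µm, Wi₂=15.3): W₂ = 10·15.3·(0.144338 − 0.019552) = 19.0923 kWh/t
W = W₁ + W₂ = 1.4530 + 19.0923 = 20.5452 kWh/t

W = 20.5452 kWh/t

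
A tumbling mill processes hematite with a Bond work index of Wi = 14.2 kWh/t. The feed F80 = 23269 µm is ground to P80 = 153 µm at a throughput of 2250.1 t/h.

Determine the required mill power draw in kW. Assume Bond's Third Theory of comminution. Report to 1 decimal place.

P = 23736.6 kW

W = 10 Wi (P80^-0.5 − F80^-0.5)
W = 10·14.2·(1/√153 − 1/√23269) = 10·14.2·(0.074290) = 10.5491 kWh/t
Mill draw = 10.5491 × 2250.1 = 23736.6 kW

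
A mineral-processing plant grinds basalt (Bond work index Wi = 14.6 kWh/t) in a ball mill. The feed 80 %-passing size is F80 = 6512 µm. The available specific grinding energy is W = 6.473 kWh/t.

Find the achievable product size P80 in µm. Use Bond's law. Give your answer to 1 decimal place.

W = 10 Wi / √P80 − 10 Wi / √F80
1/√P80 = 1/√F80 + W/(10·Wi)
  = 6.4730/(10·14.6) + 1/√6512 = 0.044336 + 0.012392 = 0.056728
P80 = (1/0.056728)² = 17.6281² = 310.75 µm

P80 = 310.7 µm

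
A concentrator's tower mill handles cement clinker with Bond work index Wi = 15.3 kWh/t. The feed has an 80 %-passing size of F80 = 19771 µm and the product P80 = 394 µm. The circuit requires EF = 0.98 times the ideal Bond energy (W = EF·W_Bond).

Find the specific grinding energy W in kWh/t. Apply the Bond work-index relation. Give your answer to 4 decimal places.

W = 10·Wi·[P80^(−½) − F80^(−½)]
1/√394 = 0.050379;  1/√19771 = 0.007112
W = 10·15.3·(0.050379 − 0.007112) = 6.6199 kWh/t
W_actual = 0.98 × 6.6199 = 6.4875 kWh/t

W = 6.4875 kWh/t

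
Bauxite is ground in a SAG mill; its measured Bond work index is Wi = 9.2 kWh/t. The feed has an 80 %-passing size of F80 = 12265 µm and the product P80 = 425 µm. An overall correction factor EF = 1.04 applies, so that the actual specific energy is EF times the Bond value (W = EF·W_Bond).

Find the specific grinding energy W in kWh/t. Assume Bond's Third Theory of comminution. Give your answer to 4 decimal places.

W = 3.7772 kWh/t

W = 10 Wi (1/√P80 − 1/√F80)  [Bond]
1/√425 = 0.048507;  1/√12265 = 0.009030
W = 10·9.2·(0.048507 − 0.009030) = 3.6319 kWh/t
W_actual = 1.04 × 3.6319 = 3.7772 kWh/t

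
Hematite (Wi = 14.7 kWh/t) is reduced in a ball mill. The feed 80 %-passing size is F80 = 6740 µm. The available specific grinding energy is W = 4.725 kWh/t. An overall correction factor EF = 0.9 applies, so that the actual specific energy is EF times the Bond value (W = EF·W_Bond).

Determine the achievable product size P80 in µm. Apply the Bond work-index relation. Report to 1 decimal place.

W = 10·Wi·[P80^(−½) − F80^(−½)]
W_Bond = W / EF = 4.725 / 0.9 = 5.2500 kWh/t
⇒ 1/√P80 = W_Bond/(10·Wi) + 1/√F80
  = 5.2500/(10·14.7) + 1/√6740 = 0.035714 + 0.012181 = 0.047895
P80 = (1/0.047895)² = 20.8790² = 435.93 µm

P80 = 435.9 µm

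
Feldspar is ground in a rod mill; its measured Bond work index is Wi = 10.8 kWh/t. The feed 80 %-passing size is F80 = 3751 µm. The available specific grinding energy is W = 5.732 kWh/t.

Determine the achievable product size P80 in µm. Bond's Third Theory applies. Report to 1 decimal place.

P80 = 207.6 µm

Bond: W = 10·Wi·(1/√P80 − 1/√F80)
P80^-0.5 = F80^-0.5 + W/(10 Wi)
  = 5.7320/(10·10.8) + 1/√3751 = 0.053074 + 0.016328 = 0.069402
P80 = (1/0.069402)² = 14.4088² = 207.61 µm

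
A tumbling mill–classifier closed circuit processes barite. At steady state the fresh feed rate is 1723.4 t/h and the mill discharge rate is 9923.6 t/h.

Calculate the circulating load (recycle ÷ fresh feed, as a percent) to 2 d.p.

CL = 475.82 %

Steady state: M = F + R.
R = M − F = 9923.6 − 1723.4 = 8200.2 t/h
CL = 100·R/F = 100·8200.2/1723.4 = 475.82 %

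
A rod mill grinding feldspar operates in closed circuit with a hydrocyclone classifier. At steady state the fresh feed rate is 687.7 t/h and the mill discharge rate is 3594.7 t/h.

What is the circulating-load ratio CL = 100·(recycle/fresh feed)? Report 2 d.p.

Discharge = new feed + return, hence
R = M − F = 3594.7 − 687.7 = 2907.0 t/h
CL = 100·R/F = 100·2907.0/687.7 = 422.71 %

CL = 422.71 %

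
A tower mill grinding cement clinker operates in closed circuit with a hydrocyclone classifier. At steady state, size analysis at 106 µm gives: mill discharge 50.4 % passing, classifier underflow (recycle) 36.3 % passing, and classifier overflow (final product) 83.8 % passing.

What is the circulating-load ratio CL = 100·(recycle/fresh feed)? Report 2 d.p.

CL = 236.88 %

Balance %-passing 106 µm (r = R/F):
Fd + Rd = Ru + Fo ⇒ R/F = (o−d)/(d−u)
r = (83.8 − 50.4)/(50.4 − 36.3) = 33.4/14.1 = 2.3688
CL = 100·r = 236.88 %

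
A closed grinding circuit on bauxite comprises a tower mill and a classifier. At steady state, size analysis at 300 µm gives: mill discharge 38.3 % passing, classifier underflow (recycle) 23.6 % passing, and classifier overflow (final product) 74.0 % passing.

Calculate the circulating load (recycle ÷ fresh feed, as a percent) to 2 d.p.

Mass balance on the −300 µm fraction:
r = (o − d)/(d − u)
r = (74.0 − 38.3)/(38.3 − 23.6) = 35.7/14.7 = 2.4286
CL = 100·r = 242.86 %

CL = 242.86 %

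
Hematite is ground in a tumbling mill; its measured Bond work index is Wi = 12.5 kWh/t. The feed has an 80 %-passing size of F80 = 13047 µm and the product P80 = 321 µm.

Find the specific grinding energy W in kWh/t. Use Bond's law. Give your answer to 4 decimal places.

W = 10 Wi (1/√P80 − 1/√F80)  [Bond]
1/√321 = 0.055815;  1/√13047 = 0.008755
W = 10·12.5·(0.055815 − 0.008755) = 5.8825 kWh/t

W = 5.8825 kWh/t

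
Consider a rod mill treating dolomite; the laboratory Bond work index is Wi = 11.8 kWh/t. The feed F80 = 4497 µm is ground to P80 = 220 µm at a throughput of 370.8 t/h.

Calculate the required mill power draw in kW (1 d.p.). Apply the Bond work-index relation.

Bond:  W = 10 Wi (1/√P − 1/√F)
W = 10·11.8·(1/√220 − 1/√4497) = 10·11.8·(0.052508) = 6.1959 kWh/t
Mill draw = 6.1959 × 370.8 = 2297.5 kW

P = 2297.5 kW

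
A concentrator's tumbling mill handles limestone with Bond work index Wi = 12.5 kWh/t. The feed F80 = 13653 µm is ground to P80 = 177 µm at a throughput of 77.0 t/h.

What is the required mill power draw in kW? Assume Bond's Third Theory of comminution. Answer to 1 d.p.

P = 641.1 kW

W = 10 Wi (P80^-0.5 − F80^-0.5)
W = 10·12.5·(1/√177 − 1/√13653) = 10·12.5·(0.066606) = 8.3258 kWh/t
P = W·T = 8.3258·77.0 = 641.1 kW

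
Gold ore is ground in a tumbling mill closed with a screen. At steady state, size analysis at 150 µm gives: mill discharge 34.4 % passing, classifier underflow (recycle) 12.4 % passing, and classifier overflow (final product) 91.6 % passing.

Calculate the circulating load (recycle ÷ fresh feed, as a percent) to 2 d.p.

Balance %-passing 150 µm (r = R/F):
(1+r)d = ru + o → r = (o−d)/(d−u)
r = (91.6 − 34.4)/(34.4 − 12.4) = 57.2/22.0 = 2.6000
CL = 100·r = 260.00 %

CL = 260.00 %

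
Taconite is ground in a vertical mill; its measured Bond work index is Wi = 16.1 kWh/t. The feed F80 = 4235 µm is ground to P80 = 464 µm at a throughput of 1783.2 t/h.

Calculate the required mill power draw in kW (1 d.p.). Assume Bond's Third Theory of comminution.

W_Bond = 10·Wi·(1/√P₈₀ − 1/√F₈₀)
W = 10·16.1·(1/√464 − 1/√4235) = 10·16.1·(0.031057) = 5.0002 kWh/t
P_mill = W·ṁ = 5.0002·1783.2 = 8916.4 kW

P = 8916.4 kW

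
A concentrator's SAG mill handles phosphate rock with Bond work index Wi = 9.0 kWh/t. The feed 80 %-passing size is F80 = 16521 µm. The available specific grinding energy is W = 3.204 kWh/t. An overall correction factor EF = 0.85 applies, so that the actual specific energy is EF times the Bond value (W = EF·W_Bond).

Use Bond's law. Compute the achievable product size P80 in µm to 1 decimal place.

P80 = 405.5 µm

Bond:  W = 10 Wi (1/√P − 1/√F)
W_Bond = W / EF = 3.204 / 0.85 = 3.7694 kWh/t
P80^-0.5 = F80^-0.5 + W_Bond/(10 Wi)
  = 3.7694/(10·9.0) + 1/√16521 = 0.041882 + 0.007780 = 0.049662
P80 = (1/0.049662)² = 20.1360² = 405.46 µm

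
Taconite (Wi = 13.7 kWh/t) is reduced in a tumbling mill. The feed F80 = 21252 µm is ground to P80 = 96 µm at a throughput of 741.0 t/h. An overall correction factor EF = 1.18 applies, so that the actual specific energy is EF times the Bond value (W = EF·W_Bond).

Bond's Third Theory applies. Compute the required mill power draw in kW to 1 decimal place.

P = 11404.3 kW

W = 10·Wi·[P80^(−½) − F80^(−½)]
W = 10·13.7·(1/√96 − 1/√21252) = 10·13.7·(0.095202) = 13.0427 kWh/t
Apply correction: 13.0427 × 1.18 = 15.3904 kWh/t
P = W·T = 15.3904·741.0 = 11404.3 kW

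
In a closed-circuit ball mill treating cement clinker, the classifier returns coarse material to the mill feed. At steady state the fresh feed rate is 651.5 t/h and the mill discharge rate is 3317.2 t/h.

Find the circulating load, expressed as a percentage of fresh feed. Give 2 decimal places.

CL = 409.16 %

Mill node: discharge = fresh + recycle.
R = M − F = 3317.2 − 651.5 = 2665.7 t/h
CL = 100·R/F = 100·2665.7/651.5 = 409.16 %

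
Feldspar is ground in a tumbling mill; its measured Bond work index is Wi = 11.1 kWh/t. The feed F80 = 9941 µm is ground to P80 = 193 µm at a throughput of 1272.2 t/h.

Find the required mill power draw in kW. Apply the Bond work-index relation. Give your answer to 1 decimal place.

W = 10·Wi·[P80^(−½) − F80^(−½)]
W = 10·11.1·(1/√193 − 1/√9941) = 10·11.1·(0.061952) = 6.8767 kWh/t
P_mill = W·ṁ = 6.8767·1272.2 = 8748.5 kW

P = 8748.5 kW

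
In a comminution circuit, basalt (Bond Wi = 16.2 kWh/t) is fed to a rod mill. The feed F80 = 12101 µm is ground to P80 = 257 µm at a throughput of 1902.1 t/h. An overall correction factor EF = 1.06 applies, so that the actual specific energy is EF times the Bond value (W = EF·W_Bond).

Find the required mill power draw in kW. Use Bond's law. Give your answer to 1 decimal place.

W = 10·Wi·[P80^(−½) − F80^(−½)]
W = 10·16.2·(1/√257 − 1/√12101) = 10·16.2·(0.053288) = 8.6326 kWh/t
W_actual = 1.06 × 8.6326 = 9.1506 kWh/t
P = W·T = 9.1506·1902.1 = 17405.3 kW

P = 17405.3 kW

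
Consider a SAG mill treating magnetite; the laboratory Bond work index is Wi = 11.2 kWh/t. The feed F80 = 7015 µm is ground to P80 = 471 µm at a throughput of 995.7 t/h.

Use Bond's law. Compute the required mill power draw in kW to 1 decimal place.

P = 3807.0 kW

Bond:  W = 10 Wi (1/√P − 1/√F)
W = 10·11.2·(1/√471 − 1/√7015) = 10·11.2·(0.034138) = 3.8235 kWh/t
P_mill = W·ṁ = 3.8235·995.7 = 3807.0 kW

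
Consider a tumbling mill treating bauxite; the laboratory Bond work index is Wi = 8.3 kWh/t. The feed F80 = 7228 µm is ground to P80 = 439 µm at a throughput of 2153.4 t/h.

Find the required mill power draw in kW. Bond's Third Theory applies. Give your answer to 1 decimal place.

W = 10·Wi·(P80^(-½) − F80^(-½))
W = 10·8.3·(1/√439 − 1/√7228) = 10·8.3·(0.035965) = 2.9851 kWh/t
Power = W × throughput = 2.9851 kWh/t × 2153.4 t/h = 6428.1 kW

P = 6428.1 kW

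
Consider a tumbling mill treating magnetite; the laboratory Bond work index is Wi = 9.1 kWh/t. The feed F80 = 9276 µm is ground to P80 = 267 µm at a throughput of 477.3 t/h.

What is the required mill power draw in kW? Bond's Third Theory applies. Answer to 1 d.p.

P = 2207.2 kW

Bond: W = 10·Wi·(1/√P80 − 1/√F80)
W = 10·9.1·(1/√267 − 1/√9276) = 10·9.1·(0.050816) = 4.6243 kWh/t
P = W·T = 4.6243·477.3 = 2207.2 kW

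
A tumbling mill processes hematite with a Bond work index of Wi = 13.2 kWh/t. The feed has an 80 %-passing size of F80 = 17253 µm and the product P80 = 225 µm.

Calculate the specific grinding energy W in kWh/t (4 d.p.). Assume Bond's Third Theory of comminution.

W = 10 Wi (1/√P80 − 1/√F80)  [Bond]
1/√225 = 0.066667;  1/√17253 = 0.007613
W = 10·13.2·(0.066667 − 0.007613) = 7.7951 kWh/t

W = 7.7951 kWh/t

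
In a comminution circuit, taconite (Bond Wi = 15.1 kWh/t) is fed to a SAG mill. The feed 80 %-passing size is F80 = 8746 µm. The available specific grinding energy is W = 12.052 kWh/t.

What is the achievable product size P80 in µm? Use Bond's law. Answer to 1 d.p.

W = 10·Wi·[P80^(−½) − F80^(−½)]
P80^-0.5 = F80^-0.5 + W/(10 Wi)
  = 12.0520/(10·15.1) + 1/√8746 = 0.079815 + 0.010693 = 0.090507
P80 = (1/0.090507)² = 11.0488² = 122.08 µm

P80 = 122.1 µm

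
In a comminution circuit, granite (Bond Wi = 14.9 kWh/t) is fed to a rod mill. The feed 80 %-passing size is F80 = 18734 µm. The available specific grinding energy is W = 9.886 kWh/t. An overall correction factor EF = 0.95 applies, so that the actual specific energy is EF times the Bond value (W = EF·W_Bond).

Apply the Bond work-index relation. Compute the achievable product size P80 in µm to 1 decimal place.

P80 = 168.0 µm

W = 10 Wi (P80^-0.5 − F80^-0.5)
W_Bond = W / EF = 9.886 / 0.95 = 10.4063 kWh/t
⇒ 1/√P80 = W_Bond/(10 Wi) + 1/√F80
  = 10.4063/(10·14.9) + 1/√18734 = 0.069841 + 0.007306 = 0.077147
P80 = (1/0.077147)² = 12.9622² = 168.02 µm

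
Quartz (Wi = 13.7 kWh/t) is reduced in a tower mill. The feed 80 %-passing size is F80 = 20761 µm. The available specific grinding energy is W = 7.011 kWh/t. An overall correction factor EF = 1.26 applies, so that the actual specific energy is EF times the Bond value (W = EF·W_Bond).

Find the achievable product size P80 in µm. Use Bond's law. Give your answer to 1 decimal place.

Bond: W = 10·Wi·(1/√P80 − 1/√F80)
W_Bond = W / EF = 7.011 / 1.26 = 5.5643 kWh/t
P80^-0.5 = F80^-0.5 + W_Bond/(10 Wi)
  = 5.5643/(10·13.7) + 1/√20761 = 0.040615 + 0.006940 = 0.047555
P80 = (1/0.047555)² = 21.0281² = 442.18 µm

P80 = 442.2 µm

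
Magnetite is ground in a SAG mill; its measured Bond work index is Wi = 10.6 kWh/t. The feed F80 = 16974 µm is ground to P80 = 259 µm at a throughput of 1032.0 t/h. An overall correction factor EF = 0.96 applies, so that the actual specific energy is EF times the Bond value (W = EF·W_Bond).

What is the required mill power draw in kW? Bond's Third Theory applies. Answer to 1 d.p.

W = 10 Wi (1/√P80 − 1/√F80)  [Bond]
W = 10·10.6·(1/√259 − 1/√16974) = 10·10.6·(0.054461) = 5.7729 kWh/t
Apply correction: 5.7729 × 0.96 = 5.5420 kWh/t
P = W·T = 5.5420·1032.0 = 5719.3 kW

P = 5719.3 kW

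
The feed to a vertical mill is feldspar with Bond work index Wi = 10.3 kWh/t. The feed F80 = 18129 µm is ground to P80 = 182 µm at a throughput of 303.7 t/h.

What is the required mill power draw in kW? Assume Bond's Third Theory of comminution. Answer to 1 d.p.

Bond:  W = 10 Wi (1/√P − 1/√F)
W = 10·10.3·(1/√182 − 1/√18129) = 10·10.3·(0.066698) = 6.8699 kWh/t
Mill draw = 6.8699 × 303.7 = 2086.4 kW

P = 2086.4 kW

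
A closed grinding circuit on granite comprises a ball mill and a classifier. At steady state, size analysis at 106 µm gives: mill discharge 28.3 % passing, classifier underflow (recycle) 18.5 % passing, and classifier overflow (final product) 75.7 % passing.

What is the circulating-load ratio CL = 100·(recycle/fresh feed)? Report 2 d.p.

Two-product formula at 106 µm:
d + r·d = r·u + o → r(d−u) = o−d
r = (75.7 − 28.3)/(28.3 − 18.5) = 47.4/9.8 = 4.8367
CL = 100·r = 483.67 %

CL = 483.67 %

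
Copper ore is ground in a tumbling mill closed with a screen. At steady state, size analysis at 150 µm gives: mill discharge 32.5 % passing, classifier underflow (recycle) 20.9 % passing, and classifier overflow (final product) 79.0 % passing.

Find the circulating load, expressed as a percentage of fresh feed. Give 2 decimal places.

Classifier node, passing 150 µm:
d + r·d = r·u + o → r(d−u) = o−d
r = (79.0 − 32.5)/(32.5 − 20.9) = 46.5/11.6 = 4.0086
CL = 100·r = 400.86 %

CL = 400.86 %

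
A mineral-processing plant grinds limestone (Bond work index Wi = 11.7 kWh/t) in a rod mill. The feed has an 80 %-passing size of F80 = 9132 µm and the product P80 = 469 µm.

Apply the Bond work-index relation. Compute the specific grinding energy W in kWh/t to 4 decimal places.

W = 10 Wi (1/√P80 − 1/√F80)  [Bond]
1/√469 = 0.046176;  1/√9132 = 0.010464
W = 10·11.7·(0.046176 − 0.010464) = 4.1782 kWh/t

W = 4.1782 kWh/t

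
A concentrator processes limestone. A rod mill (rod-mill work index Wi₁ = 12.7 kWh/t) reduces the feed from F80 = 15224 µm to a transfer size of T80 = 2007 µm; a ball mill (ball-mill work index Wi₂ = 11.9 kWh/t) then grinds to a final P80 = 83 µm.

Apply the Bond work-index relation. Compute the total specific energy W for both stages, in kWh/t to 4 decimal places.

W = 12.2112 kWh/t

W = 10·Wi·[P80^(−½) − F80^(−½)]
Stage 1 (15224→2007 µm, Wi₁=12.7): W₁ = 10·12.7·(0.022322 − 0.008105) = 1.8056 kWh/t
Stage 2 (2007→83 µm, Wi₂=11.9): W₂ = 10·11.9·(0.109764 − 0.022322) = 10.4057 kWh/t
W = W₁ + W₂ = 1.8056 + 10.4057 = 12.2112 kWh/t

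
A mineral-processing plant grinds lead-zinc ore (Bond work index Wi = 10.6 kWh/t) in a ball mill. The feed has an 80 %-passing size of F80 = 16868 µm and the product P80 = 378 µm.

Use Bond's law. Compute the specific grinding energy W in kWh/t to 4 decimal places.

Bond:  W = 10 Wi (1/√P − 1/√F)
1/√378 = 0.051434;  1/√16868 = 0.007700
W = 10·10.6·(0.051434 − 0.007700) = 4.6359 kWh/t

W = 4.6359 kWh/t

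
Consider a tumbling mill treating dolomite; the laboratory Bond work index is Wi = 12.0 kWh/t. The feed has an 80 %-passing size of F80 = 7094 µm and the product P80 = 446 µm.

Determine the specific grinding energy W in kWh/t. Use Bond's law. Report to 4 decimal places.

W = 4.2574 kWh/t

Bond: W = 10·Wi·(1/√P80 − 1/√F80)
1/√446 = 0.047351;  1/√7094 = 0.011873
W = 10·12.0·(0.047351 − 0.011873) = 4.2574 kWh/t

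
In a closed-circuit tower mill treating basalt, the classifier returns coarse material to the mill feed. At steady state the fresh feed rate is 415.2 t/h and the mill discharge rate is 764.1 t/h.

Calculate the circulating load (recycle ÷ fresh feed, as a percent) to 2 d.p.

CL = 84.03 %

Discharge = new feed + return, hence
R = M − F = 764.1 − 415.2 = 348.9 t/h
CL = 100·R/F = 100·348.9/415.2 = 84.03 %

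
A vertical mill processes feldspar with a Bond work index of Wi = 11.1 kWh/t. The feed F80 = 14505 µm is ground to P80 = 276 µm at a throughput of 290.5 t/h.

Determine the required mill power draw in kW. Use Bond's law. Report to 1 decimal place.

P = 1673.2 kW

W = 10·Wi·(P80^(-½) − F80^(-½))
W = 10·11.1·(1/√276 − 1/√14505) = 10·11.1·(0.051890) = 5.7598 kWh/t
P_mill = W·ṁ = 5.7598·290.5 = 1673.2 kW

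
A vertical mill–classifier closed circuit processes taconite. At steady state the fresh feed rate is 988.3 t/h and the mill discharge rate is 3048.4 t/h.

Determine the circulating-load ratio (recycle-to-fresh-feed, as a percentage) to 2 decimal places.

Discharge = new feed + return, hence
R = M − F = 3048.4 − 988.3 = 2060.1 t/h
CL = 100·R/F = 100·2060.1/988.3 = 208.45 %

CL = 208.45 %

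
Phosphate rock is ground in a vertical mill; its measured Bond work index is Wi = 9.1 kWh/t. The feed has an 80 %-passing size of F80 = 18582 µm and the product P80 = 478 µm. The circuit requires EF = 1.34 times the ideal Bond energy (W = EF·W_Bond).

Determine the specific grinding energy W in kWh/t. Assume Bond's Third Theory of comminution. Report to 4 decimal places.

W = 4.6829 kWh/t

Bond:  W = 10 Wi (1/√P − 1/√F)
1/√478 = 0.045739;  1/√18582 = 0.007336
W = 10·9.1·(0.045739 − 0.007336) = 3.4947 kWh/t
Apply correction: 3.4947 × 1.34 = 4.6829 kWh/t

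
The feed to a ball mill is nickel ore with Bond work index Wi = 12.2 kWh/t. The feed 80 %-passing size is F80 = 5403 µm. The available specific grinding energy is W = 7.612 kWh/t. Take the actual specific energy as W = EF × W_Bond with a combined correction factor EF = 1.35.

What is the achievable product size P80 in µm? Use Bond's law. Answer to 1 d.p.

W = 10·Wi·[P80^(−½) − F80^(−½)]
W_Bond = W / EF = 7.612 / 1.35 = 5.6385 kWh/t
1/√P80 = 1/√F80 + W_Bond/(10·Wi)
  = 5.6385/(10·12.2) + 1/√5403 = 0.046217 + 0.013604 = 0.059822
P80 = (1/0.059822)² = 16.7163² = 279.43 µm

P80 = 279.4 µm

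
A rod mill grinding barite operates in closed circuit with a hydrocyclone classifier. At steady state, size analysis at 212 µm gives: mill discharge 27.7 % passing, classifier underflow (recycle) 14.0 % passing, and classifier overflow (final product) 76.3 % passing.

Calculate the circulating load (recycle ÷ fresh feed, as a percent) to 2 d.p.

Mass balance on the −212 µm fraction:
Fd + Rd = Ru + Fo ⇒ R/F = (o−d)/(d−u)
r = (76.3 − 27.7)/(27.7 − 14.0) = 48.6/13.7 = 3.5474
CL = 100·r = 354.74 %

CL = 354.74 %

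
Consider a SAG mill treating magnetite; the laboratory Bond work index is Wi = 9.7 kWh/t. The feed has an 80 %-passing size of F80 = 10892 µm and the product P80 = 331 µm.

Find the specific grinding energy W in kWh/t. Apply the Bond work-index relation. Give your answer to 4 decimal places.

W = 10 Wi / √P80 − 10 Wi / √F80
1/√331 = 0.054965;  1/√10892 = 0.009582
W = 10·9.7·(0.054965 − 0.009582) = 4.4022 kWh/t

W = 4.4022 kWh/t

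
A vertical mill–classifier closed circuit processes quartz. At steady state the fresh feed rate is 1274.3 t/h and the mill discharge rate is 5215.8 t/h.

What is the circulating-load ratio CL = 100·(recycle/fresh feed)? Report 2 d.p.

Discharge = new feed + return, hence
R = M − F = 5215.8 − 1274.3 = 3941.5 t/h
CL = 100·R/F = 100·3941.5/1274.3 = 309.31 %

CL = 309.31 %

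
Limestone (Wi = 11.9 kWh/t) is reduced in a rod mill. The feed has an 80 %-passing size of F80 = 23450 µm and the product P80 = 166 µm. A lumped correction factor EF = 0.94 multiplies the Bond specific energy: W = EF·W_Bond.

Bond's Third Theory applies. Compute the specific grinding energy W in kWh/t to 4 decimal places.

W = 10·Wi·(P80^(-½) − F80^(-½))
1/√166 = 0.077615;  1/√23450 = 0.006530
W = 10·11.9·(0.077615 − 0.006530) = 8.4591 kWh/t
W_actual = 0.94 × 8.4591 = 7.9515 kWh/t

W = 7.9515 kWh/t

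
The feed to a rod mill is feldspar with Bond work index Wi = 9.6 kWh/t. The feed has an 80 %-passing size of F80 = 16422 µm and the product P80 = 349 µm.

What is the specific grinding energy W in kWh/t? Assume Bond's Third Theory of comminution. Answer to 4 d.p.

W = 4.3896 kWh/t

Bond:  W = 10 Wi (1/√P − 1/√F)
1/√349 = 0.053529;  1/√16422 = 0.007803
W = 10·9.6·(0.053529 − 0.007803) = 4.3896 kWh/t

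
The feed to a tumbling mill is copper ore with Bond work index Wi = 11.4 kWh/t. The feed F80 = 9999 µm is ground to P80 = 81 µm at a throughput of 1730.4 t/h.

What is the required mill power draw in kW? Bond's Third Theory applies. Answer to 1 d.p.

W = 10 Wi (1/√P80 − 1/√F80)  [Bond]
W = 10·11.4·(1/√81 − 1/√9999) = 10·11.4·(0.101111) = 11.5266 kWh/t
Power = W × throughput = 11.5266 kWh/t × 1730.4 t/h = 19945.6 kW

P = 19945.6 kW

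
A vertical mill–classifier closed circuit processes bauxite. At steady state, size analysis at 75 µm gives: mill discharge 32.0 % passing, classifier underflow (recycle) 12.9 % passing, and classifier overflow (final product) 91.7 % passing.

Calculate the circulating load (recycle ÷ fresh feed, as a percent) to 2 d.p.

Two-product formula at 75 µm:
(1+r)d = ru + o → r = (o−d)/(d−u)
r = (91.7 − 32.0)/(32.0 − 12.9) = 59.7/19.1 = 3.1257
CL = 100·r = 312.57 %

CL = 312.57 %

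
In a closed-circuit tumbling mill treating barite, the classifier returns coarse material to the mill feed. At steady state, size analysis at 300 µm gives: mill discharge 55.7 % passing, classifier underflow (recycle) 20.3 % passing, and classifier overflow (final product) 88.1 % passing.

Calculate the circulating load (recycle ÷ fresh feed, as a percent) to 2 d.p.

Classifier node, passing 300 µm:
(1+r)d = ru + o → r = (o−d)/(d−u)
r = (88.1 − 55.7)/(55.7 − 20.3) = 32.4/35.4 = 0.9153
CL = 100·r = 91.53 %

CL = 91.53 %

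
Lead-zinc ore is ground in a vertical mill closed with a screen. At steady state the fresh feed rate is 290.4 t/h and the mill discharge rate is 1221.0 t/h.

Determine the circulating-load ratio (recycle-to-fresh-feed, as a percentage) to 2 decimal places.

Discharge = new feed + return, hence
R = M − F = 1221.0 − 290.4 = 930.6 t/h
CL = 100·R/F = 100·930.6/290.4 = 320.45 %

CL = 320.45 %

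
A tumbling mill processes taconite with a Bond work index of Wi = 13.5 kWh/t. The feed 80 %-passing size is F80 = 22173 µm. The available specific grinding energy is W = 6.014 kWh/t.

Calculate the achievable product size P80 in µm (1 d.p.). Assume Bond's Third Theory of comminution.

P80 = 380.5 µm

W = 10 Wi / √P80 − 10 Wi / √F80
⇒ 1/√P80 = W/(10·Wi) + 1/√F80
  = 6.0140/(10·13.5) + 1/√22173 = 0.044548 + 0.006716 = 0.051264
P80 = (1/0.051264)² = 19.5069² = 380.52 µm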